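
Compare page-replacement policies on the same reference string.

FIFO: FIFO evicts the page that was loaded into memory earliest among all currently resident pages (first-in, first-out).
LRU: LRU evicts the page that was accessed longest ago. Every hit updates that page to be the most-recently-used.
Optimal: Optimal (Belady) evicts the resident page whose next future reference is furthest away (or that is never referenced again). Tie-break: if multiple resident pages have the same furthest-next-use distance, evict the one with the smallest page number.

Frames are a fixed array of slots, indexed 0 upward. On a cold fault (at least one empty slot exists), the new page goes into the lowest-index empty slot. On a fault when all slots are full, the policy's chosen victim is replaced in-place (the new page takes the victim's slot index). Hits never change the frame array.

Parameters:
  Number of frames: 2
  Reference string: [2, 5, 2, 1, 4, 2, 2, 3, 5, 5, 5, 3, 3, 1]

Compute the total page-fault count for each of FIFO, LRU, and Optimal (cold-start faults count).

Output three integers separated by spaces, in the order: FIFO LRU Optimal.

Answer: 8 8 7

Derivation:
--- FIFO ---
  step 0: ref 2 -> FAULT, frames=[2,-] (faults so far: 1)
  step 1: ref 5 -> FAULT, frames=[2,5] (faults so far: 2)
  step 2: ref 2 -> HIT, frames=[2,5] (faults so far: 2)
  step 3: ref 1 -> FAULT, evict 2, frames=[1,5] (faults so far: 3)
  step 4: ref 4 -> FAULT, evict 5, frames=[1,4] (faults so far: 4)
  step 5: ref 2 -> FAULT, evict 1, frames=[2,4] (faults so far: 5)
  step 6: ref 2 -> HIT, frames=[2,4] (faults so far: 5)
  step 7: ref 3 -> FAULT, evict 4, frames=[2,3] (faults so far: 6)
  step 8: ref 5 -> FAULT, evict 2, frames=[5,3] (faults so far: 7)
  step 9: ref 5 -> HIT, frames=[5,3] (faults so far: 7)
  step 10: ref 5 -> HIT, frames=[5,3] (faults so far: 7)
  step 11: ref 3 -> HIT, frames=[5,3] (faults so far: 7)
  step 12: ref 3 -> HIT, frames=[5,3] (faults so far: 7)
  step 13: ref 1 -> FAULT, evict 3, frames=[5,1] (faults so far: 8)
  FIFO total faults: 8
--- LRU ---
  step 0: ref 2 -> FAULT, frames=[2,-] (faults so far: 1)
  step 1: ref 5 -> FAULT, frames=[2,5] (faults so far: 2)
  step 2: ref 2 -> HIT, frames=[2,5] (faults so far: 2)
  step 3: ref 1 -> FAULT, evict 5, frames=[2,1] (faults so far: 3)
  step 4: ref 4 -> FAULT, evict 2, frames=[4,1] (faults so far: 4)
  step 5: ref 2 -> FAULT, evict 1, frames=[4,2] (faults so far: 5)
  step 6: ref 2 -> HIT, frames=[4,2] (faults so far: 5)
  step 7: ref 3 -> FAULT, evict 4, frames=[3,2] (faults so far: 6)
  step 8: ref 5 -> FAULT, evict 2, frames=[3,5] (faults so far: 7)
  step 9: ref 5 -> HIT, frames=[3,5] (faults so far: 7)
  step 10: ref 5 -> HIT, frames=[3,5] (faults so far: 7)
  step 11: ref 3 -> HIT, frames=[3,5] (faults so far: 7)
  step 12: ref 3 -> HIT, frames=[3,5] (faults so far: 7)
  step 13: ref 1 -> FAULT, evict 5, frames=[3,1] (faults so far: 8)
  LRU total faults: 8
--- Optimal ---
  step 0: ref 2 -> FAULT, frames=[2,-] (faults so far: 1)
  step 1: ref 5 -> FAULT, frames=[2,5] (faults so far: 2)
  step 2: ref 2 -> HIT, frames=[2,5] (faults so far: 2)
  step 3: ref 1 -> FAULT, evict 5, frames=[2,1] (faults so far: 3)
  step 4: ref 4 -> FAULT, evict 1, frames=[2,4] (faults so far: 4)
  step 5: ref 2 -> HIT, frames=[2,4] (faults so far: 4)
  step 6: ref 2 -> HIT, frames=[2,4] (faults so far: 4)
  step 7: ref 3 -> FAULT, evict 2, frames=[3,4] (faults so far: 5)
  step 8: ref 5 -> FAULT, evict 4, frames=[3,5] (faults so far: 6)
  step 9: ref 5 -> HIT, frames=[3,5] (faults so far: 6)
  step 10: ref 5 -> HIT, frames=[3,5] (faults so far: 6)
  step 11: ref 3 -> HIT, frames=[3,5] (faults so far: 6)
  step 12: ref 3 -> HIT, frames=[3,5] (faults so far: 6)
  step 13: ref 1 -> FAULT, evict 3, frames=[1,5] (faults so far: 7)
  Optimal total faults: 7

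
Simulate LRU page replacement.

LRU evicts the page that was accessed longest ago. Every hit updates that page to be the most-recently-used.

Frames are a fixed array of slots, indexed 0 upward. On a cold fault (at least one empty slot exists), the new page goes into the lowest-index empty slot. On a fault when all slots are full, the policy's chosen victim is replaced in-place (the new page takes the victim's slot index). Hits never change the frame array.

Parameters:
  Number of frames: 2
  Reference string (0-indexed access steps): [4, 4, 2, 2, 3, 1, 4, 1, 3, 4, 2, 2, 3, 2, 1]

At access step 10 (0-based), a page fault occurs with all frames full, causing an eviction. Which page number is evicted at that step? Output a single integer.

Step 0: ref 4 -> FAULT, frames=[4,-]
Step 1: ref 4 -> HIT, frames=[4,-]
Step 2: ref 2 -> FAULT, frames=[4,2]
Step 3: ref 2 -> HIT, frames=[4,2]
Step 4: ref 3 -> FAULT, evict 4, frames=[3,2]
Step 5: ref 1 -> FAULT, evict 2, frames=[3,1]
Step 6: ref 4 -> FAULT, evict 3, frames=[4,1]
Step 7: ref 1 -> HIT, frames=[4,1]
Step 8: ref 3 -> FAULT, evict 4, frames=[3,1]
Step 9: ref 4 -> FAULT, evict 1, frames=[3,4]
Step 10: ref 2 -> FAULT, evict 3, frames=[2,4]
At step 10: evicted page 3

Answer: 3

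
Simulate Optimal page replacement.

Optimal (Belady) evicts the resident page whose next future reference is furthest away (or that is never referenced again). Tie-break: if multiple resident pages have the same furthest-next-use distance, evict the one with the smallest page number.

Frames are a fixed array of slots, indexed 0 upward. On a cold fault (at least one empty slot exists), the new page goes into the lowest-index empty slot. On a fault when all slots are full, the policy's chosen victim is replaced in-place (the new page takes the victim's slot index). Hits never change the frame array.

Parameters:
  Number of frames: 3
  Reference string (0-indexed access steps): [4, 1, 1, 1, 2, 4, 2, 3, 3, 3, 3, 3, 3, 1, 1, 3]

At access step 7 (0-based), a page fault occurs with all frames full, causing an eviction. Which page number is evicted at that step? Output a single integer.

Answer: 2

Derivation:
Step 0: ref 4 -> FAULT, frames=[4,-,-]
Step 1: ref 1 -> FAULT, frames=[4,1,-]
Step 2: ref 1 -> HIT, frames=[4,1,-]
Step 3: ref 1 -> HIT, frames=[4,1,-]
Step 4: ref 2 -> FAULT, frames=[4,1,2]
Step 5: ref 4 -> HIT, frames=[4,1,2]
Step 6: ref 2 -> HIT, frames=[4,1,2]
Step 7: ref 3 -> FAULT, evict 2, frames=[4,1,3]
At step 7: evicted page 2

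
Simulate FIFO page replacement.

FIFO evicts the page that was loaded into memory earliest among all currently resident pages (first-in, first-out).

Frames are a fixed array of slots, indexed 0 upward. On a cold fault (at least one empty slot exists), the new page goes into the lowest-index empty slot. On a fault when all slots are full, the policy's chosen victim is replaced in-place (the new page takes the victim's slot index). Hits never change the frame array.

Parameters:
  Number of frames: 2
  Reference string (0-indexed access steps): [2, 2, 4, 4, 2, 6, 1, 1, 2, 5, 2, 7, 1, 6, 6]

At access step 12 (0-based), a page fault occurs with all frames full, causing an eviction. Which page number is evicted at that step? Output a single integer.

Answer: 5

Derivation:
Step 0: ref 2 -> FAULT, frames=[2,-]
Step 1: ref 2 -> HIT, frames=[2,-]
Step 2: ref 4 -> FAULT, frames=[2,4]
Step 3: ref 4 -> HIT, frames=[2,4]
Step 4: ref 2 -> HIT, frames=[2,4]
Step 5: ref 6 -> FAULT, evict 2, frames=[6,4]
Step 6: ref 1 -> FAULT, evict 4, frames=[6,1]
Step 7: ref 1 -> HIT, frames=[6,1]
Step 8: ref 2 -> FAULT, evict 6, frames=[2,1]
Step 9: ref 5 -> FAULT, evict 1, frames=[2,5]
Step 10: ref 2 -> HIT, frames=[2,5]
Step 11: ref 7 -> FAULT, evict 2, frames=[7,5]
Step 12: ref 1 -> FAULT, evict 5, frames=[7,1]
At step 12: evicted page 5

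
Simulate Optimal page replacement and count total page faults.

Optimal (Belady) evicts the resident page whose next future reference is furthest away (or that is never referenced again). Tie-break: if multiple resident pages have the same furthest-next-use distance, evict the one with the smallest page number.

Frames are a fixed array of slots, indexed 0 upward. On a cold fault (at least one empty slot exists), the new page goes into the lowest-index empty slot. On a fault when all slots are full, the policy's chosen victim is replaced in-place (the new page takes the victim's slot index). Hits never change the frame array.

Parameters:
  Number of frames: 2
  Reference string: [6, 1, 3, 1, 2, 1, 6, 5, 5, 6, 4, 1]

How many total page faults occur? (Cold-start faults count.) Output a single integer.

Answer: 8

Derivation:
Step 0: ref 6 → FAULT, frames=[6,-]
Step 1: ref 1 → FAULT, frames=[6,1]
Step 2: ref 3 → FAULT (evict 6), frames=[3,1]
Step 3: ref 1 → HIT, frames=[3,1]
Step 4: ref 2 → FAULT (evict 3), frames=[2,1]
Step 5: ref 1 → HIT, frames=[2,1]
Step 6: ref 6 → FAULT (evict 2), frames=[6,1]
Step 7: ref 5 → FAULT (evict 1), frames=[6,5]
Step 8: ref 5 → HIT, frames=[6,5]
Step 9: ref 6 → HIT, frames=[6,5]
Step 10: ref 4 → FAULT (evict 5), frames=[6,4]
Step 11: ref 1 → FAULT (evict 4), frames=[6,1]
Total faults: 8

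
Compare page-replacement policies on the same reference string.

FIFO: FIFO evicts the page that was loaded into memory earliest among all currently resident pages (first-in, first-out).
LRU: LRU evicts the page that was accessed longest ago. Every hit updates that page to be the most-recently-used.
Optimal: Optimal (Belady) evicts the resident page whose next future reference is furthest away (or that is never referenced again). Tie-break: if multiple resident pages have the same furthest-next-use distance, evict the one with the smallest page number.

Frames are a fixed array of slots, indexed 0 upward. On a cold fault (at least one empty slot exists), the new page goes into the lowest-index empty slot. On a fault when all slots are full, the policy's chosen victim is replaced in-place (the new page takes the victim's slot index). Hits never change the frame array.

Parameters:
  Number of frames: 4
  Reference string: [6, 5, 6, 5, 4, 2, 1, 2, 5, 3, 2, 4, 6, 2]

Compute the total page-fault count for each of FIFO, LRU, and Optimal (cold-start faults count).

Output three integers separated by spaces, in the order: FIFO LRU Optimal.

--- FIFO ---
  step 0: ref 6 -> FAULT, frames=[6,-,-,-] (faults so far: 1)
  step 1: ref 5 -> FAULT, frames=[6,5,-,-] (faults so far: 2)
  step 2: ref 6 -> HIT, frames=[6,5,-,-] (faults so far: 2)
  step 3: ref 5 -> HIT, frames=[6,5,-,-] (faults so far: 2)
  step 4: ref 4 -> FAULT, frames=[6,5,4,-] (faults so far: 3)
  step 5: ref 2 -> FAULT, frames=[6,5,4,2] (faults so far: 4)
  step 6: ref 1 -> FAULT, evict 6, frames=[1,5,4,2] (faults so far: 5)
  step 7: ref 2 -> HIT, frames=[1,5,4,2] (faults so far: 5)
  step 8: ref 5 -> HIT, frames=[1,5,4,2] (faults so far: 5)
  step 9: ref 3 -> FAULT, evict 5, frames=[1,3,4,2] (faults so far: 6)
  step 10: ref 2 -> HIT, frames=[1,3,4,2] (faults so far: 6)
  step 11: ref 4 -> HIT, frames=[1,3,4,2] (faults so far: 6)
  step 12: ref 6 -> FAULT, evict 4, frames=[1,3,6,2] (faults so far: 7)
  step 13: ref 2 -> HIT, frames=[1,3,6,2] (faults so far: 7)
  FIFO total faults: 7
--- LRU ---
  step 0: ref 6 -> FAULT, frames=[6,-,-,-] (faults so far: 1)
  step 1: ref 5 -> FAULT, frames=[6,5,-,-] (faults so far: 2)
  step 2: ref 6 -> HIT, frames=[6,5,-,-] (faults so far: 2)
  step 3: ref 5 -> HIT, frames=[6,5,-,-] (faults so far: 2)
  step 4: ref 4 -> FAULT, frames=[6,5,4,-] (faults so far: 3)
  step 5: ref 2 -> FAULT, frames=[6,5,4,2] (faults so far: 4)
  step 6: ref 1 -> FAULT, evict 6, frames=[1,5,4,2] (faults so far: 5)
  step 7: ref 2 -> HIT, frames=[1,5,4,2] (faults so far: 5)
  step 8: ref 5 -> HIT, frames=[1,5,4,2] (faults so far: 5)
  step 9: ref 3 -> FAULT, evict 4, frames=[1,5,3,2] (faults so far: 6)
  step 10: ref 2 -> HIT, frames=[1,5,3,2] (faults so far: 6)
  step 11: ref 4 -> FAULT, evict 1, frames=[4,5,3,2] (faults so far: 7)
  step 12: ref 6 -> FAULT, evict 5, frames=[4,6,3,2] (faults so far: 8)
  step 13: ref 2 -> HIT, frames=[4,6,3,2] (faults so far: 8)
  LRU total faults: 8
--- Optimal ---
  step 0: ref 6 -> FAULT, frames=[6,-,-,-] (faults so far: 1)
  step 1: ref 5 -> FAULT, frames=[6,5,-,-] (faults so far: 2)
  step 2: ref 6 -> HIT, frames=[6,5,-,-] (faults so far: 2)
  step 3: ref 5 -> HIT, frames=[6,5,-,-] (faults so far: 2)
  step 4: ref 4 -> FAULT, frames=[6,5,4,-] (faults so far: 3)
  step 5: ref 2 -> FAULT, frames=[6,5,4,2] (faults so far: 4)
  step 6: ref 1 -> FAULT, evict 6, frames=[1,5,4,2] (faults so far: 5)
  step 7: ref 2 -> HIT, frames=[1,5,4,2] (faults so far: 5)
  step 8: ref 5 -> HIT, frames=[1,5,4,2] (faults so far: 5)
  step 9: ref 3 -> FAULT, evict 1, frames=[3,5,4,2] (faults so far: 6)
  step 10: ref 2 -> HIT, frames=[3,5,4,2] (faults so far: 6)
  step 11: ref 4 -> HIT, frames=[3,5,4,2] (faults so far: 6)
  step 12: ref 6 -> FAULT, evict 3, frames=[6,5,4,2] (faults so far: 7)
  step 13: ref 2 -> HIT, frames=[6,5,4,2] (faults so far: 7)
  Optimal total faults: 7

Answer: 7 8 7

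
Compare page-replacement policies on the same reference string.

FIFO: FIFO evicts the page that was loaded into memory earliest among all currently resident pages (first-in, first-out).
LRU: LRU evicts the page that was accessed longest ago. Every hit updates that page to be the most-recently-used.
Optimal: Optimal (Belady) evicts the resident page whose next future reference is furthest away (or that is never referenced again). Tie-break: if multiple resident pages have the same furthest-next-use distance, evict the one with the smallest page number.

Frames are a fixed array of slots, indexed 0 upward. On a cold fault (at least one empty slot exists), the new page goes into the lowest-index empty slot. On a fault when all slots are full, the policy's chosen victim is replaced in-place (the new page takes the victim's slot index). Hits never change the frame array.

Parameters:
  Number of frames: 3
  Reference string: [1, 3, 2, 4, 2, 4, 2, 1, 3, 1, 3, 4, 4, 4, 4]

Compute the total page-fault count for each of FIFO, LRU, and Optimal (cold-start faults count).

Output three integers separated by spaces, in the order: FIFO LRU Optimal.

--- FIFO ---
  step 0: ref 1 -> FAULT, frames=[1,-,-] (faults so far: 1)
  step 1: ref 3 -> FAULT, frames=[1,3,-] (faults so far: 2)
  step 2: ref 2 -> FAULT, frames=[1,3,2] (faults so far: 3)
  step 3: ref 4 -> FAULT, evict 1, frames=[4,3,2] (faults so far: 4)
  step 4: ref 2 -> HIT, frames=[4,3,2] (faults so far: 4)
  step 5: ref 4 -> HIT, frames=[4,3,2] (faults so far: 4)
  step 6: ref 2 -> HIT, frames=[4,3,2] (faults so far: 4)
  step 7: ref 1 -> FAULT, evict 3, frames=[4,1,2] (faults so far: 5)
  step 8: ref 3 -> FAULT, evict 2, frames=[4,1,3] (faults so far: 6)
  step 9: ref 1 -> HIT, frames=[4,1,3] (faults so far: 6)
  step 10: ref 3 -> HIT, frames=[4,1,3] (faults so far: 6)
  step 11: ref 4 -> HIT, frames=[4,1,3] (faults so far: 6)
  step 12: ref 4 -> HIT, frames=[4,1,3] (faults so far: 6)
  step 13: ref 4 -> HIT, frames=[4,1,3] (faults so far: 6)
  step 14: ref 4 -> HIT, frames=[4,1,3] (faults so far: 6)
  FIFO total faults: 6
--- LRU ---
  step 0: ref 1 -> FAULT, frames=[1,-,-] (faults so far: 1)
  step 1: ref 3 -> FAULT, frames=[1,3,-] (faults so far: 2)
  step 2: ref 2 -> FAULT, frames=[1,3,2] (faults so far: 3)
  step 3: ref 4 -> FAULT, evict 1, frames=[4,3,2] (faults so far: 4)
  step 4: ref 2 -> HIT, frames=[4,3,2] (faults so far: 4)
  step 5: ref 4 -> HIT, frames=[4,3,2] (faults so far: 4)
  step 6: ref 2 -> HIT, frames=[4,3,2] (faults so far: 4)
  step 7: ref 1 -> FAULT, evict 3, frames=[4,1,2] (faults so far: 5)
  step 8: ref 3 -> FAULT, evict 4, frames=[3,1,2] (faults so far: 6)
  step 9: ref 1 -> HIT, frames=[3,1,2] (faults so far: 6)
  step 10: ref 3 -> HIT, frames=[3,1,2] (faults so far: 6)
  step 11: ref 4 -> FAULT, evict 2, frames=[3,1,4] (faults so far: 7)
  step 12: ref 4 -> HIT, frames=[3,1,4] (faults so far: 7)
  step 13: ref 4 -> HIT, frames=[3,1,4] (faults so far: 7)
  step 14: ref 4 -> HIT, frames=[3,1,4] (faults so far: 7)
  LRU total faults: 7
--- Optimal ---
  step 0: ref 1 -> FAULT, frames=[1,-,-] (faults so far: 1)
  step 1: ref 3 -> FAULT, frames=[1,3,-] (faults so far: 2)
  step 2: ref 2 -> FAULT, frames=[1,3,2] (faults so far: 3)
  step 3: ref 4 -> FAULT, evict 3, frames=[1,4,2] (faults so far: 4)
  step 4: ref 2 -> HIT, frames=[1,4,2] (faults so far: 4)
  step 5: ref 4 -> HIT, frames=[1,4,2] (faults so far: 4)
  step 6: ref 2 -> HIT, frames=[1,4,2] (faults so far: 4)
  step 7: ref 1 -> HIT, frames=[1,4,2] (faults so far: 4)
  step 8: ref 3 -> FAULT, evict 2, frames=[1,4,3] (faults so far: 5)
  step 9: ref 1 -> HIT, frames=[1,4,3] (faults so far: 5)
  step 10: ref 3 -> HIT, frames=[1,4,3] (faults so far: 5)
  step 11: ref 4 -> HIT, frames=[1,4,3] (faults so far: 5)
  step 12: ref 4 -> HIT, frames=[1,4,3] (faults so far: 5)
  step 13: ref 4 -> HIT, frames=[1,4,3] (faults so far: 5)
  step 14: ref 4 -> HIT, frames=[1,4,3] (faults so far: 5)
  Optimal total faults: 5

Answer: 6 7 5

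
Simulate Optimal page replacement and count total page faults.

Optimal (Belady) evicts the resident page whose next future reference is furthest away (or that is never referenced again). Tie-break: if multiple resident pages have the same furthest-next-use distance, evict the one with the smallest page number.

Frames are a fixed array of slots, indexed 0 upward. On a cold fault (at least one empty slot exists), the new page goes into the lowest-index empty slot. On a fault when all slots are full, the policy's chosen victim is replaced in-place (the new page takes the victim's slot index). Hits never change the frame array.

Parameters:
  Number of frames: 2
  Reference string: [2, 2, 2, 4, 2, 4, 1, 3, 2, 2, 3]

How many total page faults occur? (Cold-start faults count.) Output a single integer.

Step 0: ref 2 → FAULT, frames=[2,-]
Step 1: ref 2 → HIT, frames=[2,-]
Step 2: ref 2 → HIT, frames=[2,-]
Step 3: ref 4 → FAULT, frames=[2,4]
Step 4: ref 2 → HIT, frames=[2,4]
Step 5: ref 4 → HIT, frames=[2,4]
Step 6: ref 1 → FAULT (evict 4), frames=[2,1]
Step 7: ref 3 → FAULT (evict 1), frames=[2,3]
Step 8: ref 2 → HIT, frames=[2,3]
Step 9: ref 2 → HIT, frames=[2,3]
Step 10: ref 3 → HIT, frames=[2,3]
Total faults: 4

Answer: 4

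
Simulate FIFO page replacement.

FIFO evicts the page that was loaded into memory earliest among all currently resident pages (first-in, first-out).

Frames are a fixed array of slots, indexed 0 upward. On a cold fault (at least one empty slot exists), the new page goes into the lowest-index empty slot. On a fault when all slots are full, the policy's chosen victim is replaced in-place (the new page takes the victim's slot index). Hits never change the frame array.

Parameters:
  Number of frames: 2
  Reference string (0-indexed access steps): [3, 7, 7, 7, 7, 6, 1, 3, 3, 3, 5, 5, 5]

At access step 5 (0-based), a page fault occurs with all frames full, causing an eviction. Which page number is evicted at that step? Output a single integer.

Answer: 3

Derivation:
Step 0: ref 3 -> FAULT, frames=[3,-]
Step 1: ref 7 -> FAULT, frames=[3,7]
Step 2: ref 7 -> HIT, frames=[3,7]
Step 3: ref 7 -> HIT, frames=[3,7]
Step 4: ref 7 -> HIT, frames=[3,7]
Step 5: ref 6 -> FAULT, evict 3, frames=[6,7]
At step 5: evicted page 3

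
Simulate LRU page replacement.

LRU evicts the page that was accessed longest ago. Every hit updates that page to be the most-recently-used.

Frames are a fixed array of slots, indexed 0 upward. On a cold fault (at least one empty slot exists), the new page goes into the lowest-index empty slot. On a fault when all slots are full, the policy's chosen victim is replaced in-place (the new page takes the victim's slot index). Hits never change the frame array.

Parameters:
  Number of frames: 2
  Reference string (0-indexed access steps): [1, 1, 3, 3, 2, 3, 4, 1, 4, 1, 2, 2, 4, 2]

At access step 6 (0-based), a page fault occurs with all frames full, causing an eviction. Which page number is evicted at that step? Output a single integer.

Answer: 2

Derivation:
Step 0: ref 1 -> FAULT, frames=[1,-]
Step 1: ref 1 -> HIT, frames=[1,-]
Step 2: ref 3 -> FAULT, frames=[1,3]
Step 3: ref 3 -> HIT, frames=[1,3]
Step 4: ref 2 -> FAULT, evict 1, frames=[2,3]
Step 5: ref 3 -> HIT, frames=[2,3]
Step 6: ref 4 -> FAULT, evict 2, frames=[4,3]
At step 6: evicted page 2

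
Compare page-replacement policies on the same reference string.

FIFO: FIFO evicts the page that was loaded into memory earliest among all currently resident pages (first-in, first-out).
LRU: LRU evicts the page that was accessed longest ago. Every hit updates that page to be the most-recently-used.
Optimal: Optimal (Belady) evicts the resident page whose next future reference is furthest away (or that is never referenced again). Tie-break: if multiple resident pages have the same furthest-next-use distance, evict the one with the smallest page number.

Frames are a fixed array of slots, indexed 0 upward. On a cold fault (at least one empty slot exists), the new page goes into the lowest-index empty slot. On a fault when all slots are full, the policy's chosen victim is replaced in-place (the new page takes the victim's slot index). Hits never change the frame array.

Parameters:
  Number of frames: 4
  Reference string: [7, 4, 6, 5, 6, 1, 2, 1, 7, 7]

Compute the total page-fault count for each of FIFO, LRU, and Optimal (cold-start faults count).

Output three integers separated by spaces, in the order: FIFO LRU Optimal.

Answer: 7 7 6

Derivation:
--- FIFO ---
  step 0: ref 7 -> FAULT, frames=[7,-,-,-] (faults so far: 1)
  step 1: ref 4 -> FAULT, frames=[7,4,-,-] (faults so far: 2)
  step 2: ref 6 -> FAULT, frames=[7,4,6,-] (faults so far: 3)
  step 3: ref 5 -> FAULT, frames=[7,4,6,5] (faults so far: 4)
  step 4: ref 6 -> HIT, frames=[7,4,6,5] (faults so far: 4)
  step 5: ref 1 -> FAULT, evict 7, frames=[1,4,6,5] (faults so far: 5)
  step 6: ref 2 -> FAULT, evict 4, frames=[1,2,6,5] (faults so far: 6)
  step 7: ref 1 -> HIT, frames=[1,2,6,5] (faults so far: 6)
  step 8: ref 7 -> FAULT, evict 6, frames=[1,2,7,5] (faults so far: 7)
  step 9: ref 7 -> HIT, frames=[1,2,7,5] (faults so far: 7)
  FIFO total faults: 7
--- LRU ---
  step 0: ref 7 -> FAULT, frames=[7,-,-,-] (faults so far: 1)
  step 1: ref 4 -> FAULT, frames=[7,4,-,-] (faults so far: 2)
  step 2: ref 6 -> FAULT, frames=[7,4,6,-] (faults so far: 3)
  step 3: ref 5 -> FAULT, frames=[7,4,6,5] (faults so far: 4)
  step 4: ref 6 -> HIT, frames=[7,4,6,5] (faults so far: 4)
  step 5: ref 1 -> FAULT, evict 7, frames=[1,4,6,5] (faults so far: 5)
  step 6: ref 2 -> FAULT, evict 4, frames=[1,2,6,5] (faults so far: 6)
  step 7: ref 1 -> HIT, frames=[1,2,6,5] (faults so far: 6)
  step 8: ref 7 -> FAULT, evict 5, frames=[1,2,6,7] (faults so far: 7)
  step 9: ref 7 -> HIT, frames=[1,2,6,7] (faults so far: 7)
  LRU total faults: 7
--- Optimal ---
  step 0: ref 7 -> FAULT, frames=[7,-,-,-] (faults so far: 1)
  step 1: ref 4 -> FAULT, frames=[7,4,-,-] (faults so far: 2)
  step 2: ref 6 -> FAULT, frames=[7,4,6,-] (faults so far: 3)
  step 3: ref 5 -> FAULT, frames=[7,4,6,5] (faults so far: 4)
  step 4: ref 6 -> HIT, frames=[7,4,6,5] (faults so far: 4)
  step 5: ref 1 -> FAULT, evict 4, frames=[7,1,6,5] (faults so far: 5)
  step 6: ref 2 -> FAULT, evict 5, frames=[7,1,6,2] (faults so far: 6)
  step 7: ref 1 -> HIT, frames=[7,1,6,2] (faults so far: 6)
  step 8: ref 7 -> HIT, frames=[7,1,6,2] (faults so far: 6)
  step 9: ref 7 -> HIT, frames=[7,1,6,2] (faults so far: 6)
  Optimal total faults: 6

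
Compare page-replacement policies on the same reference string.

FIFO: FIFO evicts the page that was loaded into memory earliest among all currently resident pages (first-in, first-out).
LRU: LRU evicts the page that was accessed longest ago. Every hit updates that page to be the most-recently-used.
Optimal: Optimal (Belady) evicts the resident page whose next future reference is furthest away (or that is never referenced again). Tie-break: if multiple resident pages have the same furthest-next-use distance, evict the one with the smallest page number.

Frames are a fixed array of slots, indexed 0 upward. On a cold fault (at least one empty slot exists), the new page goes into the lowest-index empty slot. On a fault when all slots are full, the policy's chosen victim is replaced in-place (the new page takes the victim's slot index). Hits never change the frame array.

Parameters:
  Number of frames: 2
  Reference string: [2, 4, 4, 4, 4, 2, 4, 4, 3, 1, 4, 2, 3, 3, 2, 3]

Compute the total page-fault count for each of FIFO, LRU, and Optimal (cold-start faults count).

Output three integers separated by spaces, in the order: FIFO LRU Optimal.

--- FIFO ---
  step 0: ref 2 -> FAULT, frames=[2,-] (faults so far: 1)
  step 1: ref 4 -> FAULT, frames=[2,4] (faults so far: 2)
  step 2: ref 4 -> HIT, frames=[2,4] (faults so far: 2)
  step 3: ref 4 -> HIT, frames=[2,4] (faults so far: 2)
  step 4: ref 4 -> HIT, frames=[2,4] (faults so far: 2)
  step 5: ref 2 -> HIT, frames=[2,4] (faults so far: 2)
  step 6: ref 4 -> HIT, frames=[2,4] (faults so far: 2)
  step 7: ref 4 -> HIT, frames=[2,4] (faults so far: 2)
  step 8: ref 3 -> FAULT, evict 2, frames=[3,4] (faults so far: 3)
  step 9: ref 1 -> FAULT, evict 4, frames=[3,1] (faults so far: 4)
  step 10: ref 4 -> FAULT, evict 3, frames=[4,1] (faults so far: 5)
  step 11: ref 2 -> FAULT, evict 1, frames=[4,2] (faults so far: 6)
  step 12: ref 3 -> FAULT, evict 4, frames=[3,2] (faults so far: 7)
  step 13: ref 3 -> HIT, frames=[3,2] (faults so far: 7)
  step 14: ref 2 -> HIT, frames=[3,2] (faults so far: 7)
  step 15: ref 3 -> HIT, frames=[3,2] (faults so far: 7)
  FIFO total faults: 7
--- LRU ---
  step 0: ref 2 -> FAULT, frames=[2,-] (faults so far: 1)
  step 1: ref 4 -> FAULT, frames=[2,4] (faults so far: 2)
  step 2: ref 4 -> HIT, frames=[2,4] (faults so far: 2)
  step 3: ref 4 -> HIT, frames=[2,4] (faults so far: 2)
  step 4: ref 4 -> HIT, frames=[2,4] (faults so far: 2)
  step 5: ref 2 -> HIT, frames=[2,4] (faults so far: 2)
  step 6: ref 4 -> HIT, frames=[2,4] (faults so far: 2)
  step 7: ref 4 -> HIT, frames=[2,4] (faults so far: 2)
  step 8: ref 3 -> FAULT, evict 2, frames=[3,4] (faults so far: 3)
  step 9: ref 1 -> FAULT, evict 4, frames=[3,1] (faults so far: 4)
  step 10: ref 4 -> FAULT, evict 3, frames=[4,1] (faults so far: 5)
  step 11: ref 2 -> FAULT, evict 1, frames=[4,2] (faults so far: 6)
  step 12: ref 3 -> FAULT, evict 4, frames=[3,2] (faults so far: 7)
  step 13: ref 3 -> HIT, frames=[3,2] (faults so far: 7)
  step 14: ref 2 -> HIT, frames=[3,2] (faults so far: 7)
  step 15: ref 3 -> HIT, frames=[3,2] (faults so far: 7)
  LRU total faults: 7
--- Optimal ---
  step 0: ref 2 -> FAULT, frames=[2,-] (faults so far: 1)
  step 1: ref 4 -> FAULT, frames=[2,4] (faults so far: 2)
  step 2: ref 4 -> HIT, frames=[2,4] (faults so far: 2)
  step 3: ref 4 -> HIT, frames=[2,4] (faults so far: 2)
  step 4: ref 4 -> HIT, frames=[2,4] (faults so far: 2)
  step 5: ref 2 -> HIT, frames=[2,4] (faults so far: 2)
  step 6: ref 4 -> HIT, frames=[2,4] (faults so far: 2)
  step 7: ref 4 -> HIT, frames=[2,4] (faults so far: 2)
  step 8: ref 3 -> FAULT, evict 2, frames=[3,4] (faults so far: 3)
  step 9: ref 1 -> FAULT, evict 3, frames=[1,4] (faults so far: 4)
  step 10: ref 4 -> HIT, frames=[1,4] (faults so far: 4)
  step 11: ref 2 -> FAULT, evict 1, frames=[2,4] (faults so far: 5)
  step 12: ref 3 -> FAULT, evict 4, frames=[2,3] (faults so far: 6)
  step 13: ref 3 -> HIT, frames=[2,3] (faults so far: 6)
  step 14: ref 2 -> HIT, frames=[2,3] (faults so far: 6)
  step 15: ref 3 -> HIT, frames=[2,3] (faults so far: 6)
  Optimal total faults: 6

Answer: 7 7 6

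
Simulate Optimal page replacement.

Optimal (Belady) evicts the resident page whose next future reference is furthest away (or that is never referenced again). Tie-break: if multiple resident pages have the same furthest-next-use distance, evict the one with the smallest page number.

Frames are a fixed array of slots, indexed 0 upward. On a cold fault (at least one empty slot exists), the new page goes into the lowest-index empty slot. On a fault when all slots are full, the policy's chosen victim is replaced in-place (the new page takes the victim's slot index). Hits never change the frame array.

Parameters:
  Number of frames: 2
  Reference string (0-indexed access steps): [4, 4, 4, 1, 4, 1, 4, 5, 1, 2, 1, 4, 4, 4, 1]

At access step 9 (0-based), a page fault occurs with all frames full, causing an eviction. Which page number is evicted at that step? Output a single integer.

Answer: 5

Derivation:
Step 0: ref 4 -> FAULT, frames=[4,-]
Step 1: ref 4 -> HIT, frames=[4,-]
Step 2: ref 4 -> HIT, frames=[4,-]
Step 3: ref 1 -> FAULT, frames=[4,1]
Step 4: ref 4 -> HIT, frames=[4,1]
Step 5: ref 1 -> HIT, frames=[4,1]
Step 6: ref 4 -> HIT, frames=[4,1]
Step 7: ref 5 -> FAULT, evict 4, frames=[5,1]
Step 8: ref 1 -> HIT, frames=[5,1]
Step 9: ref 2 -> FAULT, evict 5, frames=[2,1]
At step 9: evicted page 5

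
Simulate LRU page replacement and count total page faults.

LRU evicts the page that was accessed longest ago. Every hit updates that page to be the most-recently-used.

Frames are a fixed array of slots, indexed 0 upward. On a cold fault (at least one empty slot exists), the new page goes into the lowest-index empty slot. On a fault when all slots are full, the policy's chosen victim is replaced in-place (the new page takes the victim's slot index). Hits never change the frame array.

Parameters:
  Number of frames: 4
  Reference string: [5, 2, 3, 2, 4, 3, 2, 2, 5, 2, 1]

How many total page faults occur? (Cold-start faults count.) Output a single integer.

Step 0: ref 5 → FAULT, frames=[5,-,-,-]
Step 1: ref 2 → FAULT, frames=[5,2,-,-]
Step 2: ref 3 → FAULT, frames=[5,2,3,-]
Step 3: ref 2 → HIT, frames=[5,2,3,-]
Step 4: ref 4 → FAULT, frames=[5,2,3,4]
Step 5: ref 3 → HIT, frames=[5,2,3,4]
Step 6: ref 2 → HIT, frames=[5,2,3,4]
Step 7: ref 2 → HIT, frames=[5,2,3,4]
Step 8: ref 5 → HIT, frames=[5,2,3,4]
Step 9: ref 2 → HIT, frames=[5,2,3,4]
Step 10: ref 1 → FAULT (evict 4), frames=[5,2,3,1]
Total faults: 5

Answer: 5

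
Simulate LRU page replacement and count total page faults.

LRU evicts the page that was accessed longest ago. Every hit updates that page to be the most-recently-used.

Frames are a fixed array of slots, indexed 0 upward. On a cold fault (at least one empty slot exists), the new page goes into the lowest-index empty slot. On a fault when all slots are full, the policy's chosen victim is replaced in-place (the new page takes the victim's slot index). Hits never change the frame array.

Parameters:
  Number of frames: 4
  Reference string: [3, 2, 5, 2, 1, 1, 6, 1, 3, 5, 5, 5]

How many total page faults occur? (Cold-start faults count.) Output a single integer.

Step 0: ref 3 → FAULT, frames=[3,-,-,-]
Step 1: ref 2 → FAULT, frames=[3,2,-,-]
Step 2: ref 5 → FAULT, frames=[3,2,5,-]
Step 3: ref 2 → HIT, frames=[3,2,5,-]
Step 4: ref 1 → FAULT, frames=[3,2,5,1]
Step 5: ref 1 → HIT, frames=[3,2,5,1]
Step 6: ref 6 → FAULT (evict 3), frames=[6,2,5,1]
Step 7: ref 1 → HIT, frames=[6,2,5,1]
Step 8: ref 3 → FAULT (evict 5), frames=[6,2,3,1]
Step 9: ref 5 → FAULT (evict 2), frames=[6,5,3,1]
Step 10: ref 5 → HIT, frames=[6,5,3,1]
Step 11: ref 5 → HIT, frames=[6,5,3,1]
Total faults: 7

Answer: 7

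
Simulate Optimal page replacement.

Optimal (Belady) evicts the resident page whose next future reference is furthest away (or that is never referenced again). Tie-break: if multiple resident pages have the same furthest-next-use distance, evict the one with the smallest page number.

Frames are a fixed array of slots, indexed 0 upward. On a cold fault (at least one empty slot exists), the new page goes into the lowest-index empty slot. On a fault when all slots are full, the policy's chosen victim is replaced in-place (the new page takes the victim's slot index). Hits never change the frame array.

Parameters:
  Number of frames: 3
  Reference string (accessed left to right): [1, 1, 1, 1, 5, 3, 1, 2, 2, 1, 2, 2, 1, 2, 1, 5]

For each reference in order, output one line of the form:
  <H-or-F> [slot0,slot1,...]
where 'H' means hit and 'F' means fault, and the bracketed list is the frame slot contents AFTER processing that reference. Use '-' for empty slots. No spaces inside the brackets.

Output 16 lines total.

F [1,-,-]
H [1,-,-]
H [1,-,-]
H [1,-,-]
F [1,5,-]
F [1,5,3]
H [1,5,3]
F [1,5,2]
H [1,5,2]
H [1,5,2]
H [1,5,2]
H [1,5,2]
H [1,5,2]
H [1,5,2]
H [1,5,2]
H [1,5,2]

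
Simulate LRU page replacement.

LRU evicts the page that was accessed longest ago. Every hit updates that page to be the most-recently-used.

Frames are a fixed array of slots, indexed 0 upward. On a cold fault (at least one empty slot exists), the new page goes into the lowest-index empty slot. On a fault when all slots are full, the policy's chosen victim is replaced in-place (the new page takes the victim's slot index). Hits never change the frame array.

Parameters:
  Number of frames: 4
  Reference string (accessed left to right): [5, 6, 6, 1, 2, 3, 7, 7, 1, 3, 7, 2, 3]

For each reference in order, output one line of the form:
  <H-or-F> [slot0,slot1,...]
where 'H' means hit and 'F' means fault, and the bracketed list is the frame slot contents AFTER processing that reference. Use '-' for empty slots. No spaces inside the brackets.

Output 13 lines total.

F [5,-,-,-]
F [5,6,-,-]
H [5,6,-,-]
F [5,6,1,-]
F [5,6,1,2]
F [3,6,1,2]
F [3,7,1,2]
H [3,7,1,2]
H [3,7,1,2]
H [3,7,1,2]
H [3,7,1,2]
H [3,7,1,2]
H [3,7,1,2]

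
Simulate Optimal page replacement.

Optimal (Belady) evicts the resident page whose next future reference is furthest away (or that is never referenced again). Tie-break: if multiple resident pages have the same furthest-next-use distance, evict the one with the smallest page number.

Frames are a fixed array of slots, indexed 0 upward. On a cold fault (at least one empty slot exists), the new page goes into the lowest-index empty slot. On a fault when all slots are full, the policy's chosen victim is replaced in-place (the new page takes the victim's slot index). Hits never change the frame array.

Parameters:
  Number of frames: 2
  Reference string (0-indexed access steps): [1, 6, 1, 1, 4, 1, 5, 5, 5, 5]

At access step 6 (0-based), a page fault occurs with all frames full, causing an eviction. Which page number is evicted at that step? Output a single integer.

Step 0: ref 1 -> FAULT, frames=[1,-]
Step 1: ref 6 -> FAULT, frames=[1,6]
Step 2: ref 1 -> HIT, frames=[1,6]
Step 3: ref 1 -> HIT, frames=[1,6]
Step 4: ref 4 -> FAULT, evict 6, frames=[1,4]
Step 5: ref 1 -> HIT, frames=[1,4]
Step 6: ref 5 -> FAULT, evict 1, frames=[5,4]
At step 6: evicted page 1

Answer: 1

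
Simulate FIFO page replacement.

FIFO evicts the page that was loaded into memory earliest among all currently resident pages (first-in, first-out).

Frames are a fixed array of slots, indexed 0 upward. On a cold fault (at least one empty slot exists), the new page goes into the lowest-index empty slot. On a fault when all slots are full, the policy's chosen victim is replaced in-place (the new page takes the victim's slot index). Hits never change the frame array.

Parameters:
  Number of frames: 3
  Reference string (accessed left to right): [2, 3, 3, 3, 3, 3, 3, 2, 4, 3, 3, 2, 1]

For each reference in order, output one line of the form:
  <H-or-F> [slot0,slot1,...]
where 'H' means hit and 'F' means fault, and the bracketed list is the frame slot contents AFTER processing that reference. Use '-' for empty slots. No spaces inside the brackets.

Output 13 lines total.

F [2,-,-]
F [2,3,-]
H [2,3,-]
H [2,3,-]
H [2,3,-]
H [2,3,-]
H [2,3,-]
H [2,3,-]
F [2,3,4]
H [2,3,4]
H [2,3,4]
H [2,3,4]
F [1,3,4]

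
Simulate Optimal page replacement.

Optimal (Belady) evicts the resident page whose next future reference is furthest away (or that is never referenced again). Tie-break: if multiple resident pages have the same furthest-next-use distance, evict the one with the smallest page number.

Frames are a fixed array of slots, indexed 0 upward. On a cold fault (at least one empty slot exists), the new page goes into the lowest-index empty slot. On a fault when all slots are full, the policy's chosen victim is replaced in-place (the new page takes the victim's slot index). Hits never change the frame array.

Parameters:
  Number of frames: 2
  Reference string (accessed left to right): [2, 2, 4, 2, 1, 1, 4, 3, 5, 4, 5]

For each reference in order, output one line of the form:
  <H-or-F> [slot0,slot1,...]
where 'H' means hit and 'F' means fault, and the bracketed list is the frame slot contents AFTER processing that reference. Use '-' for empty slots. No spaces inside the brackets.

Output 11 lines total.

F [2,-]
H [2,-]
F [2,4]
H [2,4]
F [1,4]
H [1,4]
H [1,4]
F [3,4]
F [5,4]
H [5,4]
H [5,4]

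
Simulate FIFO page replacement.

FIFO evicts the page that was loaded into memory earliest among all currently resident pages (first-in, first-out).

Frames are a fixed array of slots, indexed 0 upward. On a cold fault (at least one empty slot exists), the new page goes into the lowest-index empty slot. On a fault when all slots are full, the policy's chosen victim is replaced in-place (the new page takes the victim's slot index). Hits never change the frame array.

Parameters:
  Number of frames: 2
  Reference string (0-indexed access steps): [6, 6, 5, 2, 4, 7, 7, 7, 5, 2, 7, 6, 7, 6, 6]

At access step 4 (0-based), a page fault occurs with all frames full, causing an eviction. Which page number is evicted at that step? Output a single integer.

Step 0: ref 6 -> FAULT, frames=[6,-]
Step 1: ref 6 -> HIT, frames=[6,-]
Step 2: ref 5 -> FAULT, frames=[6,5]
Step 3: ref 2 -> FAULT, evict 6, frames=[2,5]
Step 4: ref 4 -> FAULT, evict 5, frames=[2,4]
At step 4: evicted page 5

Answer: 5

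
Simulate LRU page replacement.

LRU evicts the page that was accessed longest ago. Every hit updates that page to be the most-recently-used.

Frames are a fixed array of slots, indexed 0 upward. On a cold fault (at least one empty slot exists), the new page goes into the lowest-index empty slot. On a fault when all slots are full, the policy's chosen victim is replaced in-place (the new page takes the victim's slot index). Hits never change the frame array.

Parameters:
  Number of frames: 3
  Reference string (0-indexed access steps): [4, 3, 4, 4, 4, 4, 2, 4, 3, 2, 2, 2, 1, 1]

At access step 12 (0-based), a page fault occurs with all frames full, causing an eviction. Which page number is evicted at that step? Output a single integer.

Step 0: ref 4 -> FAULT, frames=[4,-,-]
Step 1: ref 3 -> FAULT, frames=[4,3,-]
Step 2: ref 4 -> HIT, frames=[4,3,-]
Step 3: ref 4 -> HIT, frames=[4,3,-]
Step 4: ref 4 -> HIT, frames=[4,3,-]
Step 5: ref 4 -> HIT, frames=[4,3,-]
Step 6: ref 2 -> FAULT, frames=[4,3,2]
Step 7: ref 4 -> HIT, frames=[4,3,2]
Step 8: ref 3 -> HIT, frames=[4,3,2]
Step 9: ref 2 -> HIT, frames=[4,3,2]
Step 10: ref 2 -> HIT, frames=[4,3,2]
Step 11: ref 2 -> HIT, frames=[4,3,2]
Step 12: ref 1 -> FAULT, evict 4, frames=[1,3,2]
At step 12: evicted page 4

Answer: 4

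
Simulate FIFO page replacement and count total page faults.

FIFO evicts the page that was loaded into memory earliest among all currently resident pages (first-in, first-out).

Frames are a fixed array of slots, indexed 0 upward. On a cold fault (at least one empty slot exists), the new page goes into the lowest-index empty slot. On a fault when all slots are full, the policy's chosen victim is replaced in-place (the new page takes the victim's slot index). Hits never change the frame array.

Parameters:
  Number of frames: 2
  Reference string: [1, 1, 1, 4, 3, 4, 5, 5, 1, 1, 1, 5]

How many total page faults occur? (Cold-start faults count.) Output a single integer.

Answer: 5

Derivation:
Step 0: ref 1 → FAULT, frames=[1,-]
Step 1: ref 1 → HIT, frames=[1,-]
Step 2: ref 1 → HIT, frames=[1,-]
Step 3: ref 4 → FAULT, frames=[1,4]
Step 4: ref 3 → FAULT (evict 1), frames=[3,4]
Step 5: ref 4 → HIT, frames=[3,4]
Step 6: ref 5 → FAULT (evict 4), frames=[3,5]
Step 7: ref 5 → HIT, frames=[3,5]
Step 8: ref 1 → FAULT (evict 3), frames=[1,5]
Step 9: ref 1 → HIT, frames=[1,5]
Step 10: ref 1 → HIT, frames=[1,5]
Step 11: ref 5 → HIT, frames=[1,5]
Total faults: 5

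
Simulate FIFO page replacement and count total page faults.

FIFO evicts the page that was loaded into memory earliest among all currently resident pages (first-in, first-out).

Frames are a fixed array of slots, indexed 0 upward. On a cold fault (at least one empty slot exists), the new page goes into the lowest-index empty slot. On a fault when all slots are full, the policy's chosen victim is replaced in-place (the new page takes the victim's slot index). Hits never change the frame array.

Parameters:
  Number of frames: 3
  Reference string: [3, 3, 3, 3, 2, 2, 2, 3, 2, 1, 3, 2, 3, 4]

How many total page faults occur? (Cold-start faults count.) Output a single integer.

Answer: 4

Derivation:
Step 0: ref 3 → FAULT, frames=[3,-,-]
Step 1: ref 3 → HIT, frames=[3,-,-]
Step 2: ref 3 → HIT, frames=[3,-,-]
Step 3: ref 3 → HIT, frames=[3,-,-]
Step 4: ref 2 → FAULT, frames=[3,2,-]
Step 5: ref 2 → HIT, frames=[3,2,-]
Step 6: ref 2 → HIT, frames=[3,2,-]
Step 7: ref 3 → HIT, frames=[3,2,-]
Step 8: ref 2 → HIT, frames=[3,2,-]
Step 9: ref 1 → FAULT, frames=[3,2,1]
Step 10: ref 3 → HIT, frames=[3,2,1]
Step 11: ref 2 → HIT, frames=[3,2,1]
Step 12: ref 3 → HIT, frames=[3,2,1]
Step 13: ref 4 → FAULT (evict 3), frames=[4,2,1]
Total faults: 4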